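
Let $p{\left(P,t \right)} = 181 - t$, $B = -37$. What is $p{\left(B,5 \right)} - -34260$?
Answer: $34436$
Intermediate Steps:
$p{\left(B,5 \right)} - -34260 = \left(181 - 5\right) - -34260 = \left(181 - 5\right) + 34260 = 176 + 34260 = 34436$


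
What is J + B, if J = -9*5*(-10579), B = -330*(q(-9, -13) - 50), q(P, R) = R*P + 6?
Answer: 451965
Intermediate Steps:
q(P, R) = 6 + P*R (q(P, R) = P*R + 6 = 6 + P*R)
B = -24090 (B = -330*((6 - 9*(-13)) - 50) = -330*((6 + 117) - 50) = -330*(123 - 50) = -330*73 = -24090)
J = 476055 (J = -45*(-10579) = 476055)
J + B = 476055 - 24090 = 451965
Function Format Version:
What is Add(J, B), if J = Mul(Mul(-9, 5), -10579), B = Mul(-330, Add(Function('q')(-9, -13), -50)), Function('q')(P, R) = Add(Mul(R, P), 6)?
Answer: 451965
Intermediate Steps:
Function('q')(P, R) = Add(6, Mul(P, R)) (Function('q')(P, R) = Add(Mul(P, R), 6) = Add(6, Mul(P, R)))
B = -24090 (B = Mul(-330, Add(Add(6, Mul(-9, -13)), -50)) = Mul(-330, Add(Add(6, 117), -50)) = Mul(-330, Add(123, -50)) = Mul(-330, 73) = -24090)
J = 476055 (J = Mul(-45, -10579) = 476055)
Add(J, B) = Add(476055, -24090) = 451965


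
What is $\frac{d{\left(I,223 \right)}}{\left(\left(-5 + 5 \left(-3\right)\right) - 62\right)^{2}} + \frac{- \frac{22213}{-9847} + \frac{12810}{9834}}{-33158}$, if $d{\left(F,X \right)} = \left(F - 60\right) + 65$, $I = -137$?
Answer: $- \frac{38769247353}{1964144585623} \approx -0.019738$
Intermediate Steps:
$d{\left(F,X \right)} = 5 + F$ ($d{\left(F,X \right)} = \left(-60 + F\right) + 65 = 5 + F$)
$\frac{d{\left(I,223 \right)}}{\left(\left(-5 + 5 \left(-3\right)\right) - 62\right)^{2}} + \frac{- \frac{22213}{-9847} + \frac{12810}{9834}}{-33158} = \frac{5 - 137}{\left(\left(-5 + 5 \left(-3\right)\right) - 62\right)^{2}} + \frac{- \frac{22213}{-9847} + \frac{12810}{9834}}{-33158} = - \frac{132}{\left(\left(-5 - 15\right) - 62\right)^{2}} + \left(\left(-22213\right) \left(- \frac{1}{9847}\right) + 12810 \cdot \frac{1}{9834}\right) \left(- \frac{1}{33158}\right) = - \frac{132}{\left(-20 - 62\right)^{2}} + \left(\frac{97}{43} + \frac{2135}{1639}\right) \left(- \frac{1}{33158}\right) = - \frac{132}{\left(-82\right)^{2}} + \frac{250788}{70477} \left(- \frac{1}{33158}\right) = - \frac{132}{6724} - \frac{125394}{1168438183} = \left(-132\right) \frac{1}{6724} - \frac{125394}{1168438183} = - \frac{33}{1681} - \frac{125394}{1168438183} = - \frac{38769247353}{1964144585623}$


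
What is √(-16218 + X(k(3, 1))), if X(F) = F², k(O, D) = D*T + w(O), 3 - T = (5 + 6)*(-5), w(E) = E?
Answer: I*√12497 ≈ 111.79*I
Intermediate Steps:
T = 58 (T = 3 - (5 + 6)*(-5) = 3 - 11*(-5) = 3 - 1*(-55) = 3 + 55 = 58)
k(O, D) = O + 58*D (k(O, D) = D*58 + O = 58*D + O = O + 58*D)
√(-16218 + X(k(3, 1))) = √(-16218 + (3 + 58*1)²) = √(-16218 + (3 + 58)²) = √(-16218 + 61²) = √(-16218 + 3721) = √(-12497) = I*√12497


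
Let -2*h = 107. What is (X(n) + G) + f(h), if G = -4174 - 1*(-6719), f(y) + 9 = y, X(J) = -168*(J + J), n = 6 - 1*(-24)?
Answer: -15195/2 ≈ -7597.5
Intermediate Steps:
h = -107/2 (h = -1/2*107 = -107/2 ≈ -53.500)
n = 30 (n = 6 + 24 = 30)
X(J) = -336*J
f(y) = -9 + y
G = 2545 (G = -4174 + 6719 = 2545)
(X(n) + G) + f(h) = (-336*30 + 2545) + (-9 - 107/2) = (-10080 + 2545) - 125/2 = -7535 - 125/2 = -15195/2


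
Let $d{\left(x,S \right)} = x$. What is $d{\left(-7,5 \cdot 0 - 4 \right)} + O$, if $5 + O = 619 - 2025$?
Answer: $-1418$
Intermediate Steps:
$O = -1411$ ($O = -5 + \left(619 - 2025\right) = -5 - 1406 = -1411$)
$d{\left(-7,5 \cdot 0 - 4 \right)} + O = -7 - 1411 = -1418$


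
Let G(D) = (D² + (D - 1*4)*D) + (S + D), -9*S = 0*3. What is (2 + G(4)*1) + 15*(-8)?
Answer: -98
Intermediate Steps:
S = 0 (S = -0*3 = -⅑*0 = 0)
G(D) = D + D² + D*(-4 + D) (G(D) = (D² + (D - 1*4)*D) + (0 + D) = (D² + (D - 4)*D) + D = (D² + (-4 + D)*D) + D = (D² + D*(-4 + D)) + D = D + D² + D*(-4 + D))
(2 + G(4)*1) + 15*(-8) = (2 + (4*(-3 + 2*4))*1) + 15*(-8) = (2 + (4*(-3 + 8))*1) - 120 = (2 + (4*5)*1) - 120 = (2 + 20*1) - 120 = (2 + 20) - 120 = 22 - 120 = -98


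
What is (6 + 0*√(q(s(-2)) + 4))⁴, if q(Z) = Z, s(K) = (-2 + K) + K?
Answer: 1296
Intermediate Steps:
s(K) = -2 + 2*K
(6 + 0*√(q(s(-2)) + 4))⁴ = (6 + 0*√((-2 + 2*(-2)) + 4))⁴ = (6 + 0*√((-2 - 4) + 4))⁴ = (6 + 0*√(-6 + 4))⁴ = (6 + 0*√(-2))⁴ = (6 + 0*(I*√2))⁴ = (6 + 0)⁴ = 6⁴ = 1296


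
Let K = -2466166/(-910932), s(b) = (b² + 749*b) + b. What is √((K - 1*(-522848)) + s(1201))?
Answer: √594549982507200522/455466 ≈ 1692.9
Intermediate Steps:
s(b) = b² + 750*b
K = 1233083/455466 (K = -2466166*(-1/910932) = 1233083/455466 ≈ 2.7073)
√((K - 1*(-522848)) + s(1201)) = √((1233083/455466 - 1*(-522848)) + 1201*(750 + 1201)) = √((1233083/455466 + 522848) + 1201*1951) = √(238140720251/455466 + 2343151) = √(1305366333617/455466) = √594549982507200522/455466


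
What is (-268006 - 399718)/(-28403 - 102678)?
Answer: 667724/131081 ≈ 5.0940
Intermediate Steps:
(-268006 - 399718)/(-28403 - 102678) = -667724/(-131081) = -667724*(-1/131081) = 667724/131081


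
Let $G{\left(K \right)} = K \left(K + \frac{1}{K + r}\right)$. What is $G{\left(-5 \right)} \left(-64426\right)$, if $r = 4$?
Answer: $-1932780$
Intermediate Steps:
$G{\left(K \right)} = K \left(K + \frac{1}{4 + K}\right)$ ($G{\left(K \right)} = K \left(K + \frac{1}{K + 4}\right) = K \left(K + \frac{1}{4 + K}\right)$)
$G{\left(-5 \right)} \left(-64426\right) = - \frac{5 \left(1 + \left(-5\right)^{2} + 4 \left(-5\right)\right)}{4 - 5} \left(-64426\right) = - \frac{5 \left(1 + 25 - 20\right)}{-1} \left(-64426\right) = \left(-5\right) \left(-1\right) 6 \left(-64426\right) = 30 \left(-64426\right) = -1932780$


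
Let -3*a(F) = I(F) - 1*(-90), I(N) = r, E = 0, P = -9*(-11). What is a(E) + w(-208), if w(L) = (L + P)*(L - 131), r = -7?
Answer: 110770/3 ≈ 36923.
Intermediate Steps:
P = 99
I(N) = -7
w(L) = (-131 + L)*(99 + L) (w(L) = (L + 99)*(L - 131) = (99 + L)*(-131 + L) = (-131 + L)*(99 + L))
a(F) = -83/3 (a(F) = -(-7 - 1*(-90))/3 = -(-7 + 90)/3 = -⅓*83 = -83/3)
a(E) + w(-208) = -83/3 + (-12969 + (-208)² - 32*(-208)) = -83/3 + (-12969 + 43264 + 6656) = -83/3 + 36951 = 110770/3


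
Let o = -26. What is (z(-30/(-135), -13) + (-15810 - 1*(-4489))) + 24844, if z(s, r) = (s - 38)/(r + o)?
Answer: 4746913/351 ≈ 13524.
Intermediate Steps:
z(s, r) = (-38 + s)/(-26 + r) (z(s, r) = (s - 38)/(r - 26) = (-38 + s)/(-26 + r))
(z(-30/(-135), -13) + (-15810 - 1*(-4489))) + 24844 = ((-38 - 30/(-135))/(-26 - 13) + (-15810 - 1*(-4489))) + 24844 = ((-38 - 30*(-1/135))/(-39) + (-15810 + 4489)) + 24844 = (-(-38 + 2/9)/39 - 11321) + 24844 = (-1/39*(-340/9) - 11321) + 24844 = (340/351 - 11321) + 24844 = -3973331/351 + 24844 = 4746913/351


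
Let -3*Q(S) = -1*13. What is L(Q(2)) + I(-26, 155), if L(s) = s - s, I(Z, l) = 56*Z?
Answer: -1456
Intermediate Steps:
Q(S) = 13/3 (Q(S) = -(-1)*13/3 = -⅓*(-13) = 13/3)
L(s) = 0
L(Q(2)) + I(-26, 155) = 0 + 56*(-26) = 0 - 1456 = -1456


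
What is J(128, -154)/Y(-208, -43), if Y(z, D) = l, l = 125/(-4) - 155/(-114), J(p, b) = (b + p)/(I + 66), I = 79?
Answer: 5928/988175 ≈ 0.0059989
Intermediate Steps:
J(p, b) = b/145 + p/145 (J(p, b) = (b + p)/(79 + 66) = (b + p)/145 = (b + p)*(1/145) = b/145 + p/145)
l = -6815/228 (l = 125*(-1/4) - 155*(-1/114) = -125/4 + 155/114 = -6815/228 ≈ -29.890)
Y(z, D) = -6815/228
J(128, -154)/Y(-208, -43) = ((1/145)*(-154) + (1/145)*128)/(-6815/228) = (-154/145 + 128/145)*(-228/6815) = -26/145*(-228/6815) = 5928/988175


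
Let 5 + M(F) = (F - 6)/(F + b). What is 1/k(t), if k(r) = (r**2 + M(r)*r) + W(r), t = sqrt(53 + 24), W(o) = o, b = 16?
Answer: 201/12964 + 127*sqrt(77)/142604 ≈ 0.023319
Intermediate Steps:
M(F) = -5 + (-6 + F)/(16 + F) (M(F) = -5 + (F - 6)/(F + 16) = -5 + (-6 + F)/(16 + F))
t = sqrt(77) ≈ 8.7750
k(r) = r + r**2 + 2*r*(-43 - 2*r)/(16 + r) (k(r) = (r**2 + (2*(-43 - 2*r)/(16 + r))*r) + r = (r**2 + 2*r*(-43 - 2*r)/(16 + r)) + r = r + r**2 + 2*r*(-43 - 2*r)/(16 + r))
1/k(t) = 1/(sqrt(77)*(-70 + (sqrt(77))**2 + 13*sqrt(77))/(16 + sqrt(77))) = 1/(sqrt(77)*(-70 + 77 + 13*sqrt(77))/(16 + sqrt(77))) = 1/(sqrt(77)*(7 + 13*sqrt(77))/(16 + sqrt(77))) = sqrt(77)*(16 + sqrt(77))/(77*(7 + 13*sqrt(77)))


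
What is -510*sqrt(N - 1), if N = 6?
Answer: -510*sqrt(5) ≈ -1140.4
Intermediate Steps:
-510*sqrt(N - 1) = -510*sqrt(6 - 1) = -510*sqrt(5)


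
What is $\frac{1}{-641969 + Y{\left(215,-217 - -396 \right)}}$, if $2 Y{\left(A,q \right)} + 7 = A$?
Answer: $- \frac{1}{641865} \approx -1.558 \cdot 10^{-6}$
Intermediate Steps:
$Y{\left(A,q \right)} = - \frac{7}{2} + \frac{A}{2}$
$\frac{1}{-641969 + Y{\left(215,-217 - -396 \right)}} = \frac{1}{-641969 + \left(- \frac{7}{2} + \frac{1}{2} \cdot 215\right)} = \frac{1}{-641969 + \left(- \frac{7}{2} + \frac{215}{2}\right)} = \frac{1}{-641969 + 104} = \frac{1}{-641865} = - \frac{1}{641865}$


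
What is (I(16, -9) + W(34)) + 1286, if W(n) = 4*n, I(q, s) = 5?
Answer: 1427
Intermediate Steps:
(I(16, -9) + W(34)) + 1286 = (5 + 4*34) + 1286 = (5 + 136) + 1286 = 141 + 1286 = 1427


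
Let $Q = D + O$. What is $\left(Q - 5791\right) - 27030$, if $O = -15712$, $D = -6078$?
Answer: $-54611$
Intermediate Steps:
$Q = -21790$ ($Q = -6078 - 15712 = -21790$)
$\left(Q - 5791\right) - 27030 = \left(-21790 - 5791\right) - 27030 = -27581 - 27030 = -54611$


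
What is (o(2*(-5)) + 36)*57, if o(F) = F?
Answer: 1482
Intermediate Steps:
(o(2*(-5)) + 36)*57 = (2*(-5) + 36)*57 = (-10 + 36)*57 = 26*57 = 1482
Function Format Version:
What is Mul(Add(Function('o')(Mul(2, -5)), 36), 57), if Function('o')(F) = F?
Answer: 1482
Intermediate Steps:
Mul(Add(Function('o')(Mul(2, -5)), 36), 57) = Mul(Add(Mul(2, -5), 36), 57) = Mul(Add(-10, 36), 57) = Mul(26, 57) = 1482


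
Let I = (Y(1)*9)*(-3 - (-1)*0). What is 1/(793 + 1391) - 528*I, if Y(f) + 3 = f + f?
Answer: -31135103/2184 ≈ -14256.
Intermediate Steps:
Y(f) = -3 + 2*f (Y(f) = -3 + (f + f) = -3 + 2*f)
I = 27 (I = ((-3 + 2*1)*9)*(-3 - (-1)*0) = ((-3 + 2)*9)*(-3 - 1*0) = (-1*9)*(-3 + 0) = -9*(-3) = 27)
1/(793 + 1391) - 528*I = 1/(793 + 1391) - 528*27 = 1/2184 - 14256 = -31135103/2184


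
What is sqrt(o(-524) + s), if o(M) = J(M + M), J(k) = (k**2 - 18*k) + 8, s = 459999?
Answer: 5*sqrt(63087) ≈ 1255.9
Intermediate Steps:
J(k) = 8 + k**2 - 18*k
o(M) = 8 - 36*M + 4*M**2 (o(M) = 8 + (M + M)**2 - 18*(M + M) = 8 + (2*M)**2 - 36*M = 8 + 4*M**2 - 36*M = 8 - 36*M + 4*M**2)
sqrt(o(-524) + s) = sqrt((8 - 36*(-524) + 4*(-524)**2) + 459999) = sqrt((8 + 18864 + 4*274576) + 459999) = sqrt((8 + 18864 + 1098304) + 459999) = sqrt(1117176 + 459999) = sqrt(1577175) = 5*sqrt(63087)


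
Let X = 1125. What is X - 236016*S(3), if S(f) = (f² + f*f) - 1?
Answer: -4011147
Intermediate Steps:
S(f) = -1 + 2*f² (S(f) = (f² + f²) - 1 = 2*f² - 1 = -1 + 2*f²)
X - 236016*S(3) = 1125 - 236016*(-1 + 2*3²) = 1125 - 236016*(-1 + 2*9) = 1125 - 236016*(-1 + 18) = 1125 - 236016*17 = 1125 - 1584*2533 = 1125 - 4012272 = -4011147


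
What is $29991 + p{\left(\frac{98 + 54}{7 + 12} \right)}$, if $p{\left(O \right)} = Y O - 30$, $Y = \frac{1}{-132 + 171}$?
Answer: $\frac{1168487}{39} \approx 29961.0$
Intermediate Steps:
$Y = \frac{1}{39} \approx 0.025641$
$p{\left(O \right)} = -30 + \frac{O}{39}$ ($p{\left(O \right)} = \frac{O}{39} - 30 = -30 + \frac{O}{39}$)
$29991 + p{\left(\frac{98 + 54}{7 + 12} \right)} = 29991 - \left(30 - \frac{\left(98 + 54\right) \frac{1}{7 + 12}}{39}\right) = 29991 - \left(30 - \frac{152 \cdot \frac{1}{19}}{39}\right) = 29991 + \left(-30 + \frac{1}{39} \cdot 8\right) = 29991 + \left(-30 + \frac{8}{39}\right) = 29991 - \frac{1162}{39} = \frac{1168487}{39}$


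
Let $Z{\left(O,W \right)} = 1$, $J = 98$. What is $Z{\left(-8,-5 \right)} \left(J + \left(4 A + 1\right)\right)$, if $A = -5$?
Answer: $79$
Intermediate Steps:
$Z{\left(-8,-5 \right)} \left(J + \left(4 A + 1\right)\right) = 1 \left(98 + \left(4 \left(-5\right) + 1\right)\right) = 1 \left(98 + \left(-20 + 1\right)\right) = 1 \left(98 - 19\right) = 1 \cdot 79 = 79$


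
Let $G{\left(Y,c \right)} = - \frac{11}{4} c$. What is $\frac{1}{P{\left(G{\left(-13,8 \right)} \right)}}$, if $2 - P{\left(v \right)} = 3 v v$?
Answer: $- \frac{1}{1450} \approx -0.00068966$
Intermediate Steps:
$G{\left(Y,c \right)} = - \frac{11 c}{4}$ ($G{\left(Y,c \right)} = \left(-11\right) \frac{1}{4} c = - \frac{11 c}{4}$)
$P{\left(v \right)} = 2 - 3 v^{2}$ ($P{\left(v \right)} = 2 - 3 v v = 2 - 3 v^{2}$)
$\frac{1}{P{\left(G{\left(-13,8 \right)} \right)}} = \frac{1}{2 - 3 \left(\left(- \frac{11}{4}\right) 8\right)^{2}} = \frac{1}{2 - 3 \left(-22\right)^{2}} = \frac{1}{2 - 1452} = \frac{1}{-1450} = - \frac{1}{1450}$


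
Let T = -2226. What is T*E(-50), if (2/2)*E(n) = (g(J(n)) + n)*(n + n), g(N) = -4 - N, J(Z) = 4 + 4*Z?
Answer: 31609200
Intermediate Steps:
E(n) = 2*n*(-8 - 3*n) (E(n) = ((-4 - (4 + 4*n)) + n)*(n + n) = ((-4 + (-4 - 4*n)) + n)*(2*n) = ((-8 - 4*n) + n)*(2*n) = (-8 - 3*n)*(2*n) = 2*n*(-8 - 3*n))
T*E(-50) = -(-4452)*(-50)*(8 + 3*(-50)) = -(-4452)*(-50)*(8 - 150) = -(-4452)*(-50)*(-142) = -2226*(-14200) = 31609200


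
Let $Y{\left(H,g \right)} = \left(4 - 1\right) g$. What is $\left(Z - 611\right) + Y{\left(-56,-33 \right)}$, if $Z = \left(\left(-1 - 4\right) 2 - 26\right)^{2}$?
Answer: $586$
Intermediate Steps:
$Y{\left(H,g \right)} = 3 g$
$Z = 1296$ ($Z = \left(\left(-5\right) 2 - 26\right)^{2} = \left(-10 - 26\right)^{2} = \left(-36\right)^{2} = 1296$)
$\left(Z - 611\right) + Y{\left(-56,-33 \right)} = \left(1296 - 611\right) + 3 \left(-33\right) = 685 - 99 = 586$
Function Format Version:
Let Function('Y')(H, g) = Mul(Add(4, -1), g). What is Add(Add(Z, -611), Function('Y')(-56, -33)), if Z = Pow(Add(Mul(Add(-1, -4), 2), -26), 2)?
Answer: 586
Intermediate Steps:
Function('Y')(H, g) = Mul(3, g)
Z = 1296 (Z = Pow(Add(Mul(-5, 2), -26), 2) = Pow(Add(-10, -26), 2) = Pow(-36, 2) = 1296)
Add(Add(Z, -611), Function('Y')(-56, -33)) = Add(Add(1296, -611), Mul(3, -33)) = Add(685, -99) = 586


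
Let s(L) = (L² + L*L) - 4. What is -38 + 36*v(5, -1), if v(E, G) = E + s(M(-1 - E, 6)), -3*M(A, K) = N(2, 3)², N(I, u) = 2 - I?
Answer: -2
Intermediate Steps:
M(A, K) = 0 (M(A, K) = -(2 - 1*2)²/3 = -(2 - 2)²/3 = -⅓*0² = -⅓*0 = 0)
s(L) = -4 + 2*L² (s(L) = (L² + L²) - 4 = 2*L² - 4 = -4 + 2*L²)
v(E, G) = -4 + E (v(E, G) = E + (-4 + 2*0²) = E + (-4 + 2*0) = E + (-4 + 0) = E - 4 = -4 + E)
-38 + 36*v(5, -1) = -38 + 36*(-4 + 5) = -38 + 36*1 = -38 + 36 = -2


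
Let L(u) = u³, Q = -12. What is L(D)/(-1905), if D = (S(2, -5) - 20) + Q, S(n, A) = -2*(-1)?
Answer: 1800/127 ≈ 14.173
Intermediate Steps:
S(n, A) = 2
D = -30 (D = (2 - 20) - 12 = -18 - 12 = -30)
L(D)/(-1905) = (-30)³/(-1905) = -27000*(-1/1905) = 1800/127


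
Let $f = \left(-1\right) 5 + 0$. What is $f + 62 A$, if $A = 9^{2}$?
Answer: $5017$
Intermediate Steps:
$A = 81$
$f = -5$ ($f = -5 + 0 = -5$)
$f + 62 A = -5 + 62 \cdot 81 = -5 + 5022 = 5017$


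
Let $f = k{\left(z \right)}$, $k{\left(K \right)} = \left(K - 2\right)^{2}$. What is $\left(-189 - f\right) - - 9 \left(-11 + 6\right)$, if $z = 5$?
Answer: $-243$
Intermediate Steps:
$k{\left(K \right)} = \left(-2 + K\right)^{2}$
$f = 9$ ($f = \left(-2 + 5\right)^{2} = 3^{2} = 9$)
$\left(-189 - f\right) - - 9 \left(-11 + 6\right) = \left(-189 - 9\right) - - 9 \left(-11 + 6\right) = \left(-189 - 9\right) - \left(-9\right) \left(-5\right) = -198 - 45 = -243$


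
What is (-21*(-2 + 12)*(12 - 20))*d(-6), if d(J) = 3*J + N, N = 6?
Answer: -20160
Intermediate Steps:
d(J) = 6 + 3*J (d(J) = 3*J + 6 = 6 + 3*J)
(-21*(-2 + 12)*(12 - 20))*d(-6) = (-21*(-2 + 12)*(12 - 20))*(6 + 3*(-6)) = (-210*(-8))*(6 - 18) = -21*(-80)*(-12) = 1680*(-12) = -20160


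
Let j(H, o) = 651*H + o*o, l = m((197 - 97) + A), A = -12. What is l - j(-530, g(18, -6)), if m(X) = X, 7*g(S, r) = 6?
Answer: 16910746/49 ≈ 3.4512e+5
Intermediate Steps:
g(S, r) = 6/7 (g(S, r) = (⅐)*6 = 6/7)
l = 88 (l = (197 - 97) - 12 = 100 - 12 = 88)
j(H, o) = o² + 651*H (j(H, o) = 651*H + o² = o² + 651*H)
l - j(-530, g(18, -6)) = 88 - ((6/7)² + 651*(-530)) = 88 - (36/49 - 345030) = 88 - 1*(-16906434/49) = 88 + 16906434/49 = 16910746/49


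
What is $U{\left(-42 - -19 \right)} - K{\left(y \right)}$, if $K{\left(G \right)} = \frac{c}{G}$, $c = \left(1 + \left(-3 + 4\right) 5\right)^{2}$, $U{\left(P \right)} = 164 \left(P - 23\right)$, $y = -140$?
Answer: $- \frac{264031}{35} \approx -7543.7$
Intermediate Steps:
$U{\left(P \right)} = -3772 + 164 P$ ($U{\left(P \right)} = 164 \left(-23 + P\right) = -3772 + 164 P$)
$c = 36$ ($c = \left(1 + 1 \cdot 5\right)^{2} = \left(1 + 5\right)^{2} = 6^{2} = 36$)
$K{\left(G \right)} = \frac{36}{G}$
$U{\left(-42 - -19 \right)} - K{\left(y \right)} = \left(-3772 + 164 \left(-42 - -19\right)\right) - \frac{36}{-140} = \left(-3772 + 164 \left(-42 + 19\right)\right) - 36 \left(- \frac{1}{140}\right) = \left(-3772 + 164 \left(-23\right)\right) - - \frac{9}{35} = \left(-3772 - 3772\right) + \frac{9}{35} = -7544 + \frac{9}{35} = - \frac{264031}{35}$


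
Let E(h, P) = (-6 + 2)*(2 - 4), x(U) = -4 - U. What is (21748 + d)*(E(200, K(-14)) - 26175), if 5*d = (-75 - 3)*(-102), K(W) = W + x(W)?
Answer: -3053584232/5 ≈ -6.1072e+8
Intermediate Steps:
K(W) = -4 (K(W) = W + (-4 - W) = -4)
E(h, P) = 8 (E(h, P) = -4*(-2) = 8)
d = 7956/5 (d = ((-75 - 3)*(-102))/5 = (-78*(-102))/5 = (⅕)*7956 = 7956/5 ≈ 1591.2)
(21748 + d)*(E(200, K(-14)) - 26175) = (21748 + 7956/5)*(8 - 26175) = (116696/5)*(-26167) = -3053584232/5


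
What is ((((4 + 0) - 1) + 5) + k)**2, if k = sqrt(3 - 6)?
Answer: (8 + I*sqrt(3))**2 ≈ 61.0 + 27.713*I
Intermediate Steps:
k = I*sqrt(3) (k = sqrt(-3) = I*sqrt(3) ≈ 1.732*I)
((((4 + 0) - 1) + 5) + k)**2 = ((((4 + 0) - 1) + 5) + I*sqrt(3))**2 = (((4 - 1) + 5) + I*sqrt(3))**2 = ((3 + 5) + I*sqrt(3))**2 = (8 + I*sqrt(3))**2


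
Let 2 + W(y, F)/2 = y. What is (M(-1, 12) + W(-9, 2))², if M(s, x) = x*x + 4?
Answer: 15876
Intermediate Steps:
M(s, x) = 4 + x² (M(s, x) = x² + 4 = 4 + x²)
W(y, F) = -4 + 2*y
(M(-1, 12) + W(-9, 2))² = ((4 + 12²) + (-4 + 2*(-9)))² = ((4 + 144) + (-4 - 18))² = (148 - 22)² = 126² = 15876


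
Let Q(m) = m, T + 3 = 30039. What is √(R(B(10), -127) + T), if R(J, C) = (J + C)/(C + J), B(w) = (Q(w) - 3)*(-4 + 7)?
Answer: 7*√613 ≈ 173.31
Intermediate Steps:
T = 30036 (T = -3 + 30039 = 30036)
B(w) = -9 + 3*w (B(w) = (w - 3)*(-4 + 7) = (-3 + w)*3 = -9 + 3*w)
R(J, C) = 1 (R(J, C) = (C + J)/(C + J) = 1)
√(R(B(10), -127) + T) = √(1 + 30036) = √30037 = 7*√613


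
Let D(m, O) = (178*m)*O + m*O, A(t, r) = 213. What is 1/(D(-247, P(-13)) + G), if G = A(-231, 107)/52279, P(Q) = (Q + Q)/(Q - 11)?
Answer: -627348/30048345995 ≈ -2.0878e-5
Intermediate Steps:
P(Q) = 2*Q/(-11 + Q) (P(Q) = (2*Q)/(-11 + Q) = 2*Q/(-11 + Q))
G = 213/52279 ≈ 0.0040743
D(m, O) = 179*O*m (D(m, O) = 178*O*m + O*m = 179*O*m)
1/(D(-247, P(-13)) + G) = 1/(179*(2*(-13)/(-11 - 13))*(-247) + 213/52279) = 1/(179*(2*(-13)/(-24))*(-247) + 213/52279) = 1/(179*(2*(-13)*(-1/24))*(-247) + 213/52279) = 1/(179*(13/12)*(-247) + 213/52279) = 1/(-574769/12 + 213/52279) = 1/(-30048345995/627348) = -627348/30048345995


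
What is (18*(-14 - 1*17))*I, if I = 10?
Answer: -5580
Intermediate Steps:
(18*(-14 - 1*17))*I = (18*(-14 - 1*17))*10 = (18*(-14 - 17))*10 = (18*(-31))*10 = -558*10 = -5580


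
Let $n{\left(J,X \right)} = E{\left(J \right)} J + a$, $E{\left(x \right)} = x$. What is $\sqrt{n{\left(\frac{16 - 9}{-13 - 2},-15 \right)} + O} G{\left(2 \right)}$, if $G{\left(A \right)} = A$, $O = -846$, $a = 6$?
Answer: $\frac{2 i \sqrt{188951}}{15} \approx 57.958 i$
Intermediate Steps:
$n{\left(J,X \right)} = 6 + J^{2}$ ($n{\left(J,X \right)} = J J + 6 = J^{2} + 6 = 6 + J^{2}$)
$\sqrt{n{\left(\frac{16 - 9}{-13 - 2},-15 \right)} + O} G{\left(2 \right)} = \sqrt{\left(6 + \left(\frac{16 - 9}{-13 - 2}\right)^{2}\right) - 846} \cdot 2 = \sqrt{\left(6 + \left(\frac{7}{-15}\right)^{2}\right) - 846} \cdot 2 = \sqrt{\left(6 + \left(7 \left(- \frac{1}{15}\right)\right)^{2}\right) - 846} \cdot 2 = \sqrt{\left(6 + \left(- \frac{7}{15}\right)^{2}\right) - 846} \cdot 2 = \sqrt{\left(6 + \frac{49}{225}\right) - 846} \cdot 2 = \sqrt{\frac{1399}{225} - 846} \cdot 2 = \sqrt{- \frac{188951}{225}} \cdot 2 = \frac{i \sqrt{188951}}{15} \cdot 2 = \frac{2 i \sqrt{188951}}{15}$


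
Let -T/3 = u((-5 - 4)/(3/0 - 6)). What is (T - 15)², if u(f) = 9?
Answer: 1764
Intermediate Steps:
T = -27 (T = -3*9 = -27)
(T - 15)² = (-27 - 15)² = (-42)² = 1764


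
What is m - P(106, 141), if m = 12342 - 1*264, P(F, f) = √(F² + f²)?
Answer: 12078 - 29*√37 ≈ 11902.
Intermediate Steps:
m = 12078 (m = 12342 - 264 = 12078)
m - P(106, 141) = 12078 - √(106² + 141²) = 12078 - √(11236 + 19881) = 12078 - √31117 = 12078 - 29*√37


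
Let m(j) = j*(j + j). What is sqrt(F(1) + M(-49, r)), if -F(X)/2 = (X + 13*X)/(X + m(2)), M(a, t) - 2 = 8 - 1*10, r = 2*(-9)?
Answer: 2*I*sqrt(7)/3 ≈ 1.7638*I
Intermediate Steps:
r = -18
m(j) = 2*j**2 (m(j) = j*(2*j) = 2*j**2)
M(a, t) = 0 (M(a, t) = 2 + (8 - 1*10) = 2 + (8 - 10) = 2 - 2 = 0)
F(X) = -28*X/(8 + X) (F(X) = -2*(X + 13*X)/(X + 2*2**2) = -2*14*X/(X + 2*4) = -2*14*X/(X + 8) = -2*14*X/(8 + X) = -28*X/(8 + X))
sqrt(F(1) + M(-49, r)) = sqrt(-28*1/(8 + 1) + 0) = sqrt(-28*1/9 + 0) = sqrt(-28*1*1/9 + 0) = sqrt(-28/9 + 0) = sqrt(-28/9) = 2*I*sqrt(7)/3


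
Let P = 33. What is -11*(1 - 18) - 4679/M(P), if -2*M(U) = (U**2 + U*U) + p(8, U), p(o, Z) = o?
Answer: 209070/1093 ≈ 191.28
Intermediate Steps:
M(U) = -4 - U**2 (M(U) = -((U**2 + U*U) + 8)/2 = -((U**2 + U**2) + 8)/2 = -(2*U**2 + 8)/2 = -(8 + 2*U**2)/2 = -4 - U**2)
-11*(1 - 18) - 4679/M(P) = -11*(1 - 18) - 4679/(-4 - 1*33**2) = -11*(-17) - 4679/(-4 - 1*1089) = 187 - 4679/(-4 - 1089) = 187 - 4679/(-1093) = 187 - 4679*(-1)/1093 = 187 - 1*(-4679/1093) = 187 + 4679/1093 = 209070/1093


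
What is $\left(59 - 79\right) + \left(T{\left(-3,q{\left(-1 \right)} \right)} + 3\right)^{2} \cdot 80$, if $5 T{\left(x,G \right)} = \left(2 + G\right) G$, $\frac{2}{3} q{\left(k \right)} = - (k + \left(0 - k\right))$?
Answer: $700$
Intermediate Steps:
$q{\left(k \right)} = 0$ ($q{\left(k \right)} = \frac{3 \left(- (k + \left(0 - k\right))\right)}{2} = \frac{3 \left(- (k - k)\right)}{2} = \frac{3 \left(\left(-1\right) 0\right)}{2} = \frac{3}{2} \cdot 0 = 0$)
$T{\left(x,G \right)} = \frac{G \left(2 + G\right)}{5}$ ($T{\left(x,G \right)} = \frac{\left(2 + G\right) G}{5} = \frac{G \left(2 + G\right)}{5}$)
$\left(59 - 79\right) + \left(T{\left(-3,q{\left(-1 \right)} \right)} + 3\right)^{2} \cdot 80 = \left(59 - 79\right) + \left(\frac{1}{5} \cdot 0 \left(2 + 0\right) + 3\right)^{2} \cdot 80 = \left(59 - 79\right) + \left(\frac{1}{5} \cdot 0 \cdot 2 + 3\right)^{2} \cdot 80 = -20 + \left(0 + 3\right)^{2} \cdot 80 = -20 + 3^{2} \cdot 80 = -20 + 9 \cdot 80 = -20 + 720 = 700$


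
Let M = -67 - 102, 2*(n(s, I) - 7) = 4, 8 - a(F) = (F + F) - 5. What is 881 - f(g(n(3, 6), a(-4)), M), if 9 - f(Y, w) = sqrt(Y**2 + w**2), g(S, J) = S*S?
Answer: 872 + sqrt(35122) ≈ 1059.4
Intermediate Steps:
a(F) = 13 - 2*F (a(F) = 8 - ((F + F) - 5) = 8 - (2*F - 5) = 8 - (-5 + 2*F) = 8 + (5 - 2*F) = 13 - 2*F)
n(s, I) = 9 (n(s, I) = 7 + (1/2)*4 = 7 + 2 = 9)
g(S, J) = S**2
M = -169
f(Y, w) = 9 - sqrt(Y**2 + w**2)
881 - f(g(n(3, 6), a(-4)), M) = 881 - (9 - sqrt((9**2)**2 + (-169)**2)) = 881 - (9 - sqrt(81**2 + 28561)) = 881 - (9 - sqrt(6561 + 28561)) = 881 - (9 - sqrt(35122)) = 881 + (-9 + sqrt(35122)) = 872 + sqrt(35122)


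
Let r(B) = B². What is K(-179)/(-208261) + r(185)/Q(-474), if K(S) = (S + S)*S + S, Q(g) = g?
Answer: -7158022747/98715714 ≈ -72.511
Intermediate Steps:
K(S) = S + 2*S² (K(S) = (2*S)*S + S = 2*S² + S = S + 2*S²)
K(-179)/(-208261) + r(185)/Q(-474) = -179*(1 + 2*(-179))/(-208261) + 185²/(-474) = -179*(1 - 358)*(-1/208261) + 34225*(-1/474) = -179*(-357)*(-1/208261) - 34225/474 = 63903*(-1/208261) - 34225/474 = -63903/208261 - 34225/474 = -7158022747/98715714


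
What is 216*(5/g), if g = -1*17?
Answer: -1080/17 ≈ -63.529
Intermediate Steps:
g = -17
216*(5/g) = 216*(5/(-17)) = 216*(5*(-1/17)) = 216*(-5/17) = -1080/17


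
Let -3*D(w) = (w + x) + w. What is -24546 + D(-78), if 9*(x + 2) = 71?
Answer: -661391/27 ≈ -24496.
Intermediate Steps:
x = 53/9 (x = -2 + (⅑)*71 = -2 + 71/9 = 53/9 ≈ 5.8889)
D(w) = -53/27 - 2*w/3 (D(w) = -((w + 53/9) + w)/3 = -((53/9 + w) + w)/3 = -(53/9 + 2*w)/3 = -53/27 - 2*w/3)
-24546 + D(-78) = -24546 + (-53/27 - ⅔*(-78)) = -24546 + (-53/27 + 52) = -24546 + 1351/27 = -661391/27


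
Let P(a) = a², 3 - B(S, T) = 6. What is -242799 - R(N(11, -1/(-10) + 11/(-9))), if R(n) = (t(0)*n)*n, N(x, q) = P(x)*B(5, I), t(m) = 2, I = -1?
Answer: -506337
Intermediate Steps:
B(S, T) = -3 (B(S, T) = 3 - 1*6 = 3 - 6 = -3)
N(x, q) = -3*x² (N(x, q) = x²*(-3) = -3*x²)
R(n) = 2*n² (R(n) = (2*n)*n = 2*n²)
-242799 - R(N(11, -1/(-10) + 11/(-9))) = -242799 - 2*(-3*11²)² = -242799 - 2*(-3*121)² = -242799 - 2*(-363)² = -242799 - 2*131769 = -242799 - 1*263538 = -242799 - 263538 = -506337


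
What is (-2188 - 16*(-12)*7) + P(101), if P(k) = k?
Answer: -743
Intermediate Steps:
(-2188 - 16*(-12)*7) + P(101) = (-2188 - 16*(-12)*7) + 101 = (-2188 + 192*7) + 101 = (-2188 + 1344) + 101 = -844 + 101 = -743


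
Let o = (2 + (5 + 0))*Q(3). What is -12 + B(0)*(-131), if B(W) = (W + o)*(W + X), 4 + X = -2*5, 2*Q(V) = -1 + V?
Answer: 12826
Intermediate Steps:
Q(V) = -½ + V/2 (Q(V) = (-1 + V)/2 = -½ + V/2)
X = -14 (X = -4 - 2*5 = -4 - 10 = -14)
o = 7 (o = (2 + (5 + 0))*(-½ + (½)*3) = (2 + 5)*(-½ + 3/2) = 7*1 = 7)
B(W) = (-14 + W)*(7 + W) (B(W) = (W + 7)*(W - 14) = (7 + W)*(-14 + W) = (-14 + W)*(7 + W))
-12 + B(0)*(-131) = -12 + (-98 + 0² - 7*0)*(-131) = -12 + (-98 + 0 + 0)*(-131) = -12 - 98*(-131) = -12 + 12838 = 12826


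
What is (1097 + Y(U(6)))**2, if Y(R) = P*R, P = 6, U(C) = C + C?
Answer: 1366561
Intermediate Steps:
U(C) = 2*C
Y(R) = 6*R
(1097 + Y(U(6)))**2 = (1097 + 6*(2*6))**2 = (1097 + 6*12)**2 = (1097 + 72)**2 = 1169**2 = 1366561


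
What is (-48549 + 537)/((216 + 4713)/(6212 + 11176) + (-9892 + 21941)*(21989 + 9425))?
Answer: -278277552/2193828231299 ≈ -0.00012685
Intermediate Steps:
(-48549 + 537)/((216 + 4713)/(6212 + 11176) + (-9892 + 21941)*(21989 + 9425)) = -48012/(4929/17388 + 12049*31414) = -48012/(4929*(1/17388) + 378507286) = -48012/(1643/5796 + 378507286) = -48012/2193828231299/5796 = -48012*5796/2193828231299 = -278277552/2193828231299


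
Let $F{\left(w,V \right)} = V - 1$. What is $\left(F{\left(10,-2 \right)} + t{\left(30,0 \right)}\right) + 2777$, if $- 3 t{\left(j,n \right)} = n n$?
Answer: $2774$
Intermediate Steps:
$t{\left(j,n \right)} = - \frac{n^{2}}{3}$ ($t{\left(j,n \right)} = - \frac{n n}{3} = - \frac{n^{2}}{3}$)
$F{\left(w,V \right)} = -1 + V$
$\left(F{\left(10,-2 \right)} + t{\left(30,0 \right)}\right) + 2777 = \left(\left(-1 - 2\right) - \frac{0^{2}}{3}\right) + 2777 = \left(-3 - 0\right) + 2777 = \left(-3 + 0\right) + 2777 = -3 + 2777 = 2774$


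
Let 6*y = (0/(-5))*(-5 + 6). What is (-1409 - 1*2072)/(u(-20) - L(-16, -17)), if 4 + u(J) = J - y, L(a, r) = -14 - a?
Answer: 3481/26 ≈ 133.88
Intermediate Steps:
y = 0 (y = ((0/(-5))*(-5 + 6))/6 = ((0*(-⅕))*1)/6 = (0*1)/6 = (⅙)*0 = 0)
u(J) = -4 + J (u(J) = -4 + (J - 1*0) = -4 + (J + 0) = -4 + J)
(-1409 - 1*2072)/(u(-20) - L(-16, -17)) = (-1409 - 1*2072)/((-4 - 20) - (-14 - 1*(-16))) = (-1409 - 2072)/(-24 - (-14 + 16)) = -3481/(-24 - 1*2) = -3481/(-24 - 2) = -3481/(-26) = -3481*(-1/26) = 3481/26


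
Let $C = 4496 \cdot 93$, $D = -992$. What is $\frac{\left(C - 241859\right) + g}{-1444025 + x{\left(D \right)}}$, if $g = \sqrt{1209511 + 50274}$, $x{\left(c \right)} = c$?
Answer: $- \frac{176269}{1445017} - \frac{\sqrt{1259785}}{1445017} \approx -0.12276$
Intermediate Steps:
$C = 418128$
$g = \sqrt{1259785} \approx 1122.4$
$\frac{\left(C - 241859\right) + g}{-1444025 + x{\left(D \right)}} = \frac{\left(418128 - 241859\right) + \sqrt{1259785}}{-1444025 - 992} = \frac{176269 + \sqrt{1259785}}{-1445017} = \left(176269 + \sqrt{1259785}\right) \left(- \frac{1}{1445017}\right) = - \frac{176269}{1445017} - \frac{\sqrt{1259785}}{1445017}$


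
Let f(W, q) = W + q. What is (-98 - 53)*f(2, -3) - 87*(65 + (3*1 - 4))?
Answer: -5417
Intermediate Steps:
(-98 - 53)*f(2, -3) - 87*(65 + (3*1 - 4)) = (-98 - 53)*(2 - 3) - 87*(65 + (3*1 - 4)) = -151*(-1) - 87*(65 + (3 - 4)) = 151 - 87*(65 - 1) = 151 - 87*64 = 151 - 1*5568 = 151 - 5568 = -5417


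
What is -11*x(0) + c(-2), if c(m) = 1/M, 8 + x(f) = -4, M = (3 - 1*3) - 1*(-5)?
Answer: 661/5 ≈ 132.20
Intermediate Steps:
M = 5 (M = (3 - 3) + 5 = 0 + 5 = 5)
x(f) = -12 (x(f) = -8 - 4 = -12)
c(m) = ⅕ (c(m) = 1/5 = ⅕)
-11*x(0) + c(-2) = -11*(-12) + ⅕ = 132 + ⅕ = 661/5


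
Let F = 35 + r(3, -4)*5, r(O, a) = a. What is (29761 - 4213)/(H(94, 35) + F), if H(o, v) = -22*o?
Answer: -25548/2053 ≈ -12.444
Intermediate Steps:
F = 15 (F = 35 - 4*5 = 35 - 20 = 15)
(29761 - 4213)/(H(94, 35) + F) = (29761 - 4213)/(-22*94 + 15) = 25548/(-2068 + 15) = 25548/(-2053) = 25548*(-1/2053) = -25548/2053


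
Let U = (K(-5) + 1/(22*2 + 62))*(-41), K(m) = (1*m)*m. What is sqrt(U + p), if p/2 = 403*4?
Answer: sqrt(24703618)/106 ≈ 46.889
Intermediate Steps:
K(m) = m**2 (K(m) = m*m = m**2)
p = 3224 (p = 2*(403*4) = 2*1612 = 3224)
U = -108691/106 (U = ((-5)**2 + 1/(22*2 + 62))*(-41) = (25 + 1/(44 + 62))*(-41) = (25 + 1/106)*(-41) = (2651/106)*(-41) = -108691/106 ≈ -1025.4)
sqrt(U + p) = sqrt(-108691/106 + 3224) = sqrt(233053/106) = sqrt(24703618)/106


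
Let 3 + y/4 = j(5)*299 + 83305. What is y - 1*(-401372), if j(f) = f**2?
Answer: 764480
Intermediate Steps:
y = 363108 (y = -12 + 4*(5**2*299 + 83305) = -12 + 4*(25*299 + 83305) = -12 + 4*(7475 + 83305) = -12 + 4*90780 = -12 + 363120 = 363108)
y - 1*(-401372) = 363108 - 1*(-401372) = 363108 + 401372 = 764480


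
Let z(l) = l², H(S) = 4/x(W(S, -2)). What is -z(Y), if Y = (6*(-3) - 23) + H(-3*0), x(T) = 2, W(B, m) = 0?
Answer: -1521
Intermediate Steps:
H(S) = 2 (H(S) = 4/2 = 4*(½) = 2)
Y = -39 (Y = (6*(-3) - 23) + 2 = (-18 - 23) + 2 = -41 + 2 = -39)
-z(Y) = -1*(-39)² = -1*1521 = -1521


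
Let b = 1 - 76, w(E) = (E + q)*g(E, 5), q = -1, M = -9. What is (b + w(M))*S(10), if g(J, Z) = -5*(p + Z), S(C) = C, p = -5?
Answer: -750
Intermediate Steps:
g(J, Z) = 25 - 5*Z (g(J, Z) = -5*(-5 + Z) = 25 - 5*Z)
w(E) = 0 (w(E) = (E - 1)*(25 - 5*5) = (-1 + E)*(25 - 25) = (-1 + E)*0 = 0)
b = -75
(b + w(M))*S(10) = (-75 + 0)*10 = -75*10 = -750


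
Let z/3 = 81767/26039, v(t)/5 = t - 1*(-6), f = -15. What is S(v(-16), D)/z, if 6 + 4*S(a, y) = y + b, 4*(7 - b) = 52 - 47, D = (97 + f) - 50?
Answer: 3306953/3924816 ≈ 0.84258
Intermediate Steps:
v(t) = 30 + 5*t (v(t) = 5*(t - 1*(-6)) = 5*(t + 6) = 5*(6 + t) = 30 + 5*t)
D = 32 (D = (97 - 15) - 50 = 82 - 50 = 32)
z = 245301/26039 (z = 3*(81767/26039) = 245301/26039 ≈ 9.4205)
b = 23/4 (b = 7 - (52 - 47)/4 = 7 - ¼*5 = 7 - 5/4 = 23/4 ≈ 5.7500)
S(a, y) = -1/16 + y/4 (S(a, y) = -3/2 + (y + 23/4)/4 = -3/2 + (23/4 + y)/4 = -3/2 + (23/16 + y/4) = -1/16 + y/4)
S(v(-16), D)/z = (-1/16 + (¼)*32)/(245301/26039) = (-1/16 + 8)*(26039/245301) = (127/16)*(26039/245301) = 3306953/3924816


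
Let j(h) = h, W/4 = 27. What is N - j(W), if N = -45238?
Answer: -45346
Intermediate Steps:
W = 108 (W = 4*27 = 108)
N - j(W) = -45238 - 1*108 = -45238 - 108 = -45346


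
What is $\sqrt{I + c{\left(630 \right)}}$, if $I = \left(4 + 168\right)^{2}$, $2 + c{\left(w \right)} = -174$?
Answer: $4 \sqrt{1838} \approx 171.49$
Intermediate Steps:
$c{\left(w \right)} = -176$ ($c{\left(w \right)} = -2 - 174 = -176$)
$I = 29584$ ($I = 172^{2} = 29584$)
$\sqrt{I + c{\left(630 \right)}} = \sqrt{29584 - 176} = \sqrt{29408} = 4 \sqrt{1838}$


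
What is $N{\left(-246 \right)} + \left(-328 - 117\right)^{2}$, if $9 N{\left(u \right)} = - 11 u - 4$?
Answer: $\frac{1784927}{9} \approx 1.9833 \cdot 10^{5}$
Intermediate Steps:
$N{\left(u \right)} = - \frac{4}{9} - \frac{11 u}{9}$ ($N{\left(u \right)} = \frac{- 11 u - 4}{9} = \frac{-4 - 11 u}{9} = - \frac{4}{9} - \frac{11 u}{9}$)
$N{\left(-246 \right)} + \left(-328 - 117\right)^{2} = \left(- \frac{4}{9} - - \frac{902}{3}\right) + \left(-328 - 117\right)^{2} = \left(- \frac{4}{9} + \frac{902}{3}\right) + \left(-445\right)^{2} = \frac{2702}{9} + 198025 = \frac{1784927}{9}$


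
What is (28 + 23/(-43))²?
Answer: 1394761/1849 ≈ 754.33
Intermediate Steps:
(28 + 23/(-43))² = (28 + 23*(-1/43))² = (28 - 23/43)² = (1181/43)² = 1394761/1849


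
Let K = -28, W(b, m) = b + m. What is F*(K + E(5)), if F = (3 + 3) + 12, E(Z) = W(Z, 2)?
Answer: -378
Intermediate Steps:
E(Z) = 2 + Z (E(Z) = Z + 2 = 2 + Z)
F = 18 (F = 6 + 12 = 18)
F*(K + E(5)) = 18*(-28 + (2 + 5)) = 18*(-28 + 7) = 18*(-21) = -378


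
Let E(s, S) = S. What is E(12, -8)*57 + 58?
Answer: -398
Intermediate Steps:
E(12, -8)*57 + 58 = -8*57 + 58 = -456 + 58 = -398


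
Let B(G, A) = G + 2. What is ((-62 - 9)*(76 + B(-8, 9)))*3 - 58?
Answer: -14968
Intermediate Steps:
B(G, A) = 2 + G
((-62 - 9)*(76 + B(-8, 9)))*3 - 58 = ((-62 - 9)*(76 + (2 - 8)))*3 - 58 = -71*(76 - 6)*3 - 58 = -71*70*3 - 58 = -4970*3 - 58 = -14910 - 58 = -14968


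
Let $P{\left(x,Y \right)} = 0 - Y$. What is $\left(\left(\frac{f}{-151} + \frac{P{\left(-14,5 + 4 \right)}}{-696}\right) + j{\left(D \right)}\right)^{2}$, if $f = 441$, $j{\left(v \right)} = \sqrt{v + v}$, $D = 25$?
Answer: $\frac{71737307081}{1227241024} - \frac{509295 \sqrt{2}}{17516} \approx 17.334$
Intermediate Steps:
$P{\left(x,Y \right)} = - Y$
$j{\left(v \right)} = \sqrt{2} \sqrt{v}$ ($j{\left(v \right)} = \sqrt{2 v} = \sqrt{2} \sqrt{v}$)
$\left(\left(\frac{f}{-151} + \frac{P{\left(-14,5 + 4 \right)}}{-696}\right) + j{\left(D \right)}\right)^{2} = \left(\left(\frac{441}{-151} + \frac{\left(-1\right) \left(5 + 4\right)}{-696}\right) + \sqrt{2} \sqrt{25}\right)^{2} = \left(\left(441 \left(- \frac{1}{151}\right) + \left(-1\right) 9 \left(- \frac{1}{696}\right)\right) + \sqrt{2} \cdot 5\right)^{2} = \left(\left(- \frac{441}{151} - - \frac{3}{232}\right) + 5 \sqrt{2}\right)^{2} = \left(\left(- \frac{441}{151} + \frac{3}{232}\right) + 5 \sqrt{2}\right)^{2} = \left(- \frac{101859}{35032} + 5 \sqrt{2}\right)^{2}$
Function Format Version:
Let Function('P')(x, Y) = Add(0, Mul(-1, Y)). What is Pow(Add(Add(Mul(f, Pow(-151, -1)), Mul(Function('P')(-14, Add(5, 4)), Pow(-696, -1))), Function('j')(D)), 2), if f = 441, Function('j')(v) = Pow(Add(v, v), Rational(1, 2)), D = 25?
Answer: Add(Rational(71737307081, 1227241024), Mul(Rational(-509295, 17516), Pow(2, Rational(1, 2)))) ≈ 17.334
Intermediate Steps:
Function('P')(x, Y) = Mul(-1, Y)
Function('j')(v) = Mul(Pow(2, Rational(1, 2)), Pow(v, Rational(1, 2))) (Function('j')(v) = Pow(Mul(2, v), Rational(1, 2)) = Mul(Pow(2, Rational(1, 2)), Pow(v, Rational(1, 2))))
Pow(Add(Add(Mul(f, Pow(-151, -1)), Mul(Function('P')(-14, Add(5, 4)), Pow(-696, -1))), Function('j')(D)), 2) = Pow(Add(Add(Mul(441, Pow(-151, -1)), Mul(Mul(-1, Add(5, 4)), Pow(-696, -1))), Mul(Pow(2, Rational(1, 2)), Pow(25, Rational(1, 2)))), 2) = Pow(Add(Add(Mul(441, Rational(-1, 151)), Mul(Mul(-1, 9), Rational(-1, 696))), Mul(Pow(2, Rational(1, 2)), 5)), 2) = Pow(Add(Add(Rational(-441, 151), Mul(-9, Rational(-1, 696))), Mul(5, Pow(2, Rational(1, 2)))), 2) = Pow(Add(Add(Rational(-441, 151), Rational(3, 232)), Mul(5, Pow(2, Rational(1, 2)))), 2) = Pow(Add(Rational(-101859, 35032), Mul(5, Pow(2, Rational(1, 2)))), 2)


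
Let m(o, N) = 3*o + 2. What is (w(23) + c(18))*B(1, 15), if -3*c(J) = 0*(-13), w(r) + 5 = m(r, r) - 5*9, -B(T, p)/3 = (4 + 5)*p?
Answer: -8505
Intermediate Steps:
m(o, N) = 2 + 3*o
B(T, p) = -27*p (B(T, p) = -3*(4 + 5)*p = -27*p)
w(r) = -48 + 3*r (w(r) = -5 + ((2 + 3*r) - 5*9) = -5 + ((2 + 3*r) - 45) = -5 + (-43 + 3*r) = -48 + 3*r)
c(J) = 0 (c(J) = -0*(-13) = -⅓*0 = 0)
(w(23) + c(18))*B(1, 15) = ((-48 + 3*23) + 0)*(-27*15) = ((-48 + 69) + 0)*(-405) = (21 + 0)*(-405) = 21*(-405) = -8505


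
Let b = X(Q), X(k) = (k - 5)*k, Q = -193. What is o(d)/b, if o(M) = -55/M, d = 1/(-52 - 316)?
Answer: 920/1737 ≈ 0.52965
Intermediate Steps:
d = -1/368 (d = 1/(-368) = -1/368 ≈ -0.0027174)
X(k) = k*(-5 + k) (X(k) = (-5 + k)*k = k*(-5 + k))
b = 38214 (b = -193*(-5 - 193) = -193*(-198) = 38214)
o(d)/b = -55/(-1/368)/38214 = -55*(-368)*(1/38214) = 20240*(1/38214) = 920/1737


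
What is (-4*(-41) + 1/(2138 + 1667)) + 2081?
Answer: 8542226/3805 ≈ 2245.0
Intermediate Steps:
(-4*(-41) + 1/(2138 + 1667)) + 2081 = (164 + 1/3805) + 2081 = 624021/3805 + 2081 = 8542226/3805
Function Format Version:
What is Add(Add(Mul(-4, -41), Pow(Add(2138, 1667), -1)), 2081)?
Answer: Rational(8542226, 3805) ≈ 2245.0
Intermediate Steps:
Add(Add(Mul(-4, -41), Pow(Add(2138, 1667), -1)), 2081) = Add(Add(164, Pow(3805, -1)), 2081) = Add(Add(164, Rational(1, 3805)), 2081) = Add(Rational(624021, 3805), 2081) = Rational(8542226, 3805)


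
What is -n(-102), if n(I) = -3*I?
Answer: -306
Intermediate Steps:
-n(-102) = -(-3)*(-102) = -1*306 = -306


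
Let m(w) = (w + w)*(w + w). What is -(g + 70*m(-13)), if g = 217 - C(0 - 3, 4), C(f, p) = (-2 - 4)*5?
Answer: -47567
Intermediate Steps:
C(f, p) = -30 (C(f, p) = -6*5 = -30)
m(w) = 4*w² (m(w) = (2*w)*(2*w) = 4*w²)
g = 247 (g = 217 - 1*(-30) = 217 + 30 = 247)
-(g + 70*m(-13)) = -(247 + 70*(4*(-13)²)) = -(247 + 70*(4*169)) = -(247 + 70*676) = -(247 + 47320) = -1*47567 = -47567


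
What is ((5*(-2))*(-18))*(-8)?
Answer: -1440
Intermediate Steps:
((5*(-2))*(-18))*(-8) = -10*(-18)*(-8) = 180*(-8) = -1440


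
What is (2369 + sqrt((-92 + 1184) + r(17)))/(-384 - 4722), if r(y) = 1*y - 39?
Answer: -103/222 - sqrt(1070)/5106 ≈ -0.47037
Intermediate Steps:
r(y) = -39 + y (r(y) = y - 39 = -39 + y)
(2369 + sqrt((-92 + 1184) + r(17)))/(-384 - 4722) = (2369 + sqrt((-92 + 1184) + (-39 + 17)))/(-384 - 4722) = (2369 + sqrt(1092 - 22))/(-5106) = (2369 + sqrt(1070))*(-1/5106) = -103/222 - sqrt(1070)/5106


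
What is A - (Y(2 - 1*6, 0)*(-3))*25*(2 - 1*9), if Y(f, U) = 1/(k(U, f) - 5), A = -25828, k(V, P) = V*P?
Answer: -25723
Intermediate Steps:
k(V, P) = P*V
Y(f, U) = 1/(-5 + U*f) (Y(f, U) = 1/(f*U - 5) = 1/(U*f - 5) = 1/(-5 + U*f))
A - (Y(2 - 1*6, 0)*(-3))*25*(2 - 1*9) = -25828 - (-3/(-5 + 0*(2 - 1*6)))*25*(2 - 1*9) = -25828 - (-3/(-5 + 0*(2 - 6)))*25*(2 - 9) = -25828 - (-3/(-5 + 0*(-4)))*25*(-7) = -25828 - (-3/(-5 + 0))*25*(-7) = -25828 - (-3/(-5))*25*(-7) = -25828 - -⅕*(-3)*25*(-7) = -25828 - (⅗)*25*(-7) = -25828 - 15*(-7) = -25828 - 1*(-105) = -25828 + 105 = -25723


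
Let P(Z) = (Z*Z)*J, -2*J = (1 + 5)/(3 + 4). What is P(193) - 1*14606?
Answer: -213989/7 ≈ -30570.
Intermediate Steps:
J = -3/7 (J = -(1 + 5)/(2*(3 + 4)) = -3/7 ≈ -0.42857)
P(Z) = -3*Z**2/7 (P(Z) = (Z*Z)*(-3/7) = Z**2*(-3/7) = -3*Z**2/7)
P(193) - 1*14606 = -3/7*193**2 - 1*14606 = -3/7*37249 - 14606 = -111747/7 - 14606 = -213989/7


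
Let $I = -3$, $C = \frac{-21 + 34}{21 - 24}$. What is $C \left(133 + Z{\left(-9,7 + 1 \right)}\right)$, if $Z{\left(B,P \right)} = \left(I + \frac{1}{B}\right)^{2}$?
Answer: $- \frac{150241}{243} \approx -618.28$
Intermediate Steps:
$C = - \frac{13}{3}$ ($C = \frac{13}{-3} = 13 \left(- \frac{1}{3}\right) = - \frac{13}{3} \approx -4.3333$)
$Z{\left(B,P \right)} = \left(-3 + \frac{1}{B}\right)^{2}$
$C \left(133 + Z{\left(-9,7 + 1 \right)}\right) = - \frac{13 \left(133 + \frac{\left(1 - -27\right)^{2}}{81}\right)}{3} = - \frac{13 \left(133 + \frac{\left(1 + 27\right)^{2}}{81}\right)}{3} = - \frac{13 \left(133 + \frac{28^{2}}{81}\right)}{3} = - \frac{13 \left(133 + \frac{1}{81} \cdot 784\right)}{3} = - \frac{13 \left(133 + \frac{784}{81}\right)}{3} = \left(- \frac{13}{3}\right) \frac{11557}{81} = - \frac{150241}{243}$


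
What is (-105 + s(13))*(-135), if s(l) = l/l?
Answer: 14040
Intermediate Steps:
s(l) = 1
(-105 + s(13))*(-135) = (-105 + 1)*(-135) = -104*(-135) = 14040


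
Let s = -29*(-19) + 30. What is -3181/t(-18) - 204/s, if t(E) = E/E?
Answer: -1848365/581 ≈ -3181.4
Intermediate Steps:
t(E) = 1
s = 581 (s = 551 + 30 = 581)
-3181/t(-18) - 204/s = -3181/1 - 204/581 = -3181*1 - 204*1/581 = -3181 - 204/581 = -1848365/581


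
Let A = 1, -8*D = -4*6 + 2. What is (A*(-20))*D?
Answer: -55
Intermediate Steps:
D = 11/4 (D = -(-4*6 + 2)/8 = -(-24 + 2)/8 = -⅛*(-22) = 11/4 ≈ 2.7500)
(A*(-20))*D = (1*(-20))*(11/4) = -20*11/4 = -55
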